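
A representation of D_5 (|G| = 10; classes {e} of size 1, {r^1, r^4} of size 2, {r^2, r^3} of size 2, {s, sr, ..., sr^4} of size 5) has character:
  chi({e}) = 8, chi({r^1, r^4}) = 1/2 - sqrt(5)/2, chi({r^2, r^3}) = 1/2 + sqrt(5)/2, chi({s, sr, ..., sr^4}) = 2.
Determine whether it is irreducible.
Not irreducible (reducible): <chi, chi> = 9 > 1.

Why: <chi, chi> = (1/|G|) sum_C |C| * |chi(C)|^2 = (1/10)[1*|8|^2 + 2*|1/2 - sqrt(5)/2|^2 + 2*|1/2 + sqrt(5)/2|^2 + 5*|2|^2]
  = (1/10)[(64) + (3 - sqrt(5)) + (sqrt(5) + 3) + (20)] = 90/10 = 9.
A character is irreducible iff <chi, chi> = 1, so this representation is reducible.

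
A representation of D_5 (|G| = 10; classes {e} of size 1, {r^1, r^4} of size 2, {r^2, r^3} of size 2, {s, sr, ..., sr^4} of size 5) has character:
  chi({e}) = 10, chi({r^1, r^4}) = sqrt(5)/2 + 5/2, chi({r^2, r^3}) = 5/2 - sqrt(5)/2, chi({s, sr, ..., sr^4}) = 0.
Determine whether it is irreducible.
Not irreducible (reducible): <chi, chi> = 13 > 1.

Solution. <chi, chi> = (1/|G|) sum_C |C| * |chi(C)|^2 = (1/10)[1*|10|^2 + 2*|sqrt(5)/2 + 5/2|^2 + 2*|5/2 - sqrt(5)/2|^2 + 5*|0|^2]
  = (1/10)[(100) + (5*sqrt(5) + 15) + (15 - 5*sqrt(5)) + (0)] = 130/10 = 13.
A character is irreducible iff <chi, chi> = 1, so this representation is reducible.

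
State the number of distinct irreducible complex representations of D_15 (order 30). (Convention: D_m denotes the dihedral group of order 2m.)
9

Derivation: The number of irreducible complex representations of a finite group equals its number of conjugacy classes. D_15 has 9 conjugacy classes ((n+3)/2 for n odd), so D_15 (order 30) has exactly 9 irreducible complex representations.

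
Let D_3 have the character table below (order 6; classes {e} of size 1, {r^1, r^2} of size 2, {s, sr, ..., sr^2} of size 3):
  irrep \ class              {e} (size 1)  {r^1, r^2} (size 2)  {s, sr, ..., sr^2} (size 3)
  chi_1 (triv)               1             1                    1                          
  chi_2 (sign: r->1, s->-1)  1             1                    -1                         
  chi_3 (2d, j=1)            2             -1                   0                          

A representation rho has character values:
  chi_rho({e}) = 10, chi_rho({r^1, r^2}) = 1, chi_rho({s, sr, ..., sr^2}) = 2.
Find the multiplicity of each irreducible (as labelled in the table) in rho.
Multiplicities: chi_1: 3, chi_2: 1, chi_3: 3.

Why: Use <chi_rho, chi> = (1/|G|) sum_C |C| * chi_rho(C) * conj(chi(C)) with |G| = 6 for each irreducible chi in the table:
  <chi_rho, chi_1> = (1/6)[1*(10)*conj(1) + 2*(1)*conj(1) + 3*(2)*conj(1)]
      = (1/6)[(10) + (2) + (6)] = 18/6 = 3
  <chi_rho, chi_2> = (1/6)[1*(10)*conj(1) + 2*(1)*conj(1) + 3*(2)*conj(-1)]
      = (1/6)[(10) + (2) + (-6)] = 6/6 = 1
  <chi_rho, chi_3> = (1/6)[1*(10)*conj(2) + 2*(1)*conj(-1) + 3*(2)*conj(0)]
      = (1/6)[(20) + (-2) + (0)] = 18/6 = 3
Dimension check: dim(rho) = sum (mult * dim) = 3*1 + 1*1 + 3*2 = 10 = chi_rho(e) = 10.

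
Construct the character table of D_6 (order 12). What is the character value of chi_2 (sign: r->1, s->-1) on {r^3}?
Conjugacy classes: {e} of size 1, {r^3} of size 1, {r^1, r^5} of size 2, {r^2, r^4} of size 2, {s, sr^2, ...} of size 3, {sr, sr^3, ...} of size 3.
Character table:
  irrep \ class              {e} (size 1)  {r^3} (size 1)  {r^1, r^5} (size 2)  {r^2, r^4} (size 2)  {s, sr^2, ...} (size 3)  {sr, sr^3, ...} (size 3)
  chi_1 (triv)               1             1               1                    1                    1                        1                       
  chi_2 (sign: r->1, s->-1)  1             1               1                    1                    -1                       -1                      
  chi_3 (r->-1, s->1)        1             -1              -1                   1                    1                        -1                      
  chi_4 (r->-1, s->-1)       1             -1              -1                   1                    -1                       1                       
  chi_5 (2d, j=1)            2             -2              1                    -1                   0                        0                       
  chi_6 (2d, j=2)            2             2               -1                   -1                   0                        0                       

Spot check: chi_2 (sign: r->1, s->-1) on {r^3} = 1.

Working: D_6 has order 2*6 = 12 with 6 conjugacy classes, hence 6 irreducibles. Sum of squared dims 1 + 1 + 1 + 1 + 4 + 4 = 12 = |G|. Linear characters come from the abelianisation; the 2-dimensional irreps have character r^k -> 2*cos(2*pi*j*k/6), reflections -> 0.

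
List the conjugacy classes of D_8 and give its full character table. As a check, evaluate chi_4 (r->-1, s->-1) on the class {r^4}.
Conjugacy classes: {e} of size 1, {r^4} of size 1, {r^1, r^7} of size 2, {r^2, r^6} of size 2, {r^3, r^5} of size 2, {s, sr^2, ...} of size 4, {sr, sr^3, ...} of size 4.
Character table:
  irrep \ class              {e} (size 1)  {r^4} (size 1)  {r^1, r^7} (size 2)  {r^2, r^6} (size 2)  {r^3, r^5} (size 2)  {s, sr^2, ...} (size 4)  {sr, sr^3, ...} (size 4)
  chi_1 (triv)               1             1               1                    1                    1                    1                        1                       
  chi_2 (sign: r->1, s->-1)  1             1               1                    1                    1                    -1                       -1                      
  chi_3 (r->-1, s->1)        1             1               -1                   1                    -1                   1                        -1                      
  chi_4 (r->-1, s->-1)       1             1               -1                   1                    -1                   -1                       1                       
  chi_5 (2d, j=1)            2             -2              sqrt(2)              0                    -sqrt(2)             0                        0                       
  chi_6 (2d, j=2)            2             2               0                    -2                   0                    0                        0                       
  chi_7 (2d, j=3)            2             -2              -sqrt(2)             0                    sqrt(2)              0                        0                       

Spot check: chi_4 (r->-1, s->-1) on {r^4} = 1.

D_8 has order 2*8 = 16 with 7 conjugacy classes, hence 7 irreducibles. Sum of squared dims 1 + 1 + 1 + 1 + 4 + 4 + 4 = 16 = |G|. Linear characters come from the abelianisation; the 2-dimensional irreps have character r^k -> 2*cos(2*pi*j*k/8), reflections -> 0.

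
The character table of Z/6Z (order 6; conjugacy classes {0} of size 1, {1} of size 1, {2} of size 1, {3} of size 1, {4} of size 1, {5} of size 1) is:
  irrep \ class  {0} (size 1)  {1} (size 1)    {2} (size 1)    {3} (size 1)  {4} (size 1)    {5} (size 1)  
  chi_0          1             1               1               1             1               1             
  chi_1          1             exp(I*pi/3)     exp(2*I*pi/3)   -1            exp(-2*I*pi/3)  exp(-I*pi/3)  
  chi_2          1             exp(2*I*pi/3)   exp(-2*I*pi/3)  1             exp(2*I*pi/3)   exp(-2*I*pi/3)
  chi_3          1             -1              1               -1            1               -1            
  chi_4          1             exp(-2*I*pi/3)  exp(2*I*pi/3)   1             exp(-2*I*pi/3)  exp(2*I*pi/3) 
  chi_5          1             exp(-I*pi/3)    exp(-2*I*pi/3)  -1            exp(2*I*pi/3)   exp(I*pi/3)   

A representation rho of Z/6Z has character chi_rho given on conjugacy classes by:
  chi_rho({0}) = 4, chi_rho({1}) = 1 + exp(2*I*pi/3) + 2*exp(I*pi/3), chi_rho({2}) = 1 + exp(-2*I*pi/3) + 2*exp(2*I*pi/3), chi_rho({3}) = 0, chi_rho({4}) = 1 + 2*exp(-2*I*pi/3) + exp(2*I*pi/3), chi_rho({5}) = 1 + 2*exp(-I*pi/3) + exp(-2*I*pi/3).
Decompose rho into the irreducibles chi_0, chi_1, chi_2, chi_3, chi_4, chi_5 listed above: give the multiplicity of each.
Multiplicities: chi_0: 1, chi_1: 2, chi_2: 1, chi_3: 0, chi_4: 0, chi_5: 0.

Argument: Use <chi_rho, chi> = (1/|G|) sum_C |C| * chi_rho(C) * conj(chi(C)) with |G| = 6 for each irreducible chi in the table:
  <chi_rho, chi_0> = (1/6)[1*(4)*conj(1) + 1*(1 + exp(2*I*pi/3) + 2*exp(I*pi/3))*conj(1) + 1*(1 + exp(-2*I*pi/3) + 2*exp(2*I*pi/3))*conj(1) + 1*(0)*conj(1) + 1*(1 + 2*exp(-2*I*pi/3) + exp(2*I*pi/3))*conj(1) + 1*(1 + 2*exp(-I*pi/3) + exp(-2*I*pi/3))*conj(1)]
      = (1/6)[(4) + (1 + exp(2*I*pi/3) + 2*exp(I*pi/3)) + (1 + exp(-2*I*pi/3) + 2*exp(2*I*pi/3)) + (0) + (1 + 2*exp(-2*I*pi/3) + exp(2*I*pi/3)) + (1 + 2*exp(-I*pi/3) + exp(-2*I*pi/3))] = 6/6 = 1
  <chi_rho, chi_1> = (1/6)[1*(4)*conj(1) + 1*(1 + exp(2*I*pi/3) + 2*exp(I*pi/3))*conj(exp(I*pi/3)) + 1*(1 + exp(-2*I*pi/3) + 2*exp(2*I*pi/3))*conj(exp(2*I*pi/3)) + 1*(0)*conj(-1) + 1*(1 + 2*exp(-2*I*pi/3) + exp(2*I*pi/3))*conj(exp(-2*I*pi/3)) + 1*(1 + 2*exp(-I*pi/3) + exp(-2*I*pi/3))*conj(exp(-I*pi/3))]
      = (1/6)[(4) + (3) + (1) + (0) + (1) + (3)] = 12/6 = 2
  <chi_rho, chi_2> = (1/6)[1*(4)*conj(1) + 1*(1 + exp(2*I*pi/3) + 2*exp(I*pi/3))*conj(exp(2*I*pi/3)) + 1*(1 + exp(-2*I*pi/3) + 2*exp(2*I*pi/3))*conj(exp(-2*I*pi/3)) + 1*(0)*conj(1) + 1*(1 + 2*exp(-2*I*pi/3) + exp(2*I*pi/3))*conj(exp(2*I*pi/3)) + 1*(1 + 2*exp(-I*pi/3) + exp(-2*I*pi/3))*conj(exp(-2*I*pi/3))]
      = (1/6)[(4) + (1 + 2*exp(-I*pi/3) + exp(-2*I*pi/3)) + (1 + 2*exp(-2*I*pi/3) + exp(2*I*pi/3)) + (0) + (1 + exp(-2*I*pi/3) + 2*exp(2*I*pi/3)) + (1 + exp(2*I*pi/3) + 2*exp(I*pi/3))] = 6/6 = 1
  <chi_rho, chi_3> = (1/6)[1*(4)*conj(1) + 1*(1 + exp(2*I*pi/3) + 2*exp(I*pi/3))*conj(-1) + 1*(1 + exp(-2*I*pi/3) + 2*exp(2*I*pi/3))*conj(1) + 1*(0)*conj(-1) + 1*(1 + 2*exp(-2*I*pi/3) + exp(2*I*pi/3))*conj(1) + 1*(1 + 2*exp(-I*pi/3) + exp(-2*I*pi/3))*conj(-1)]
      = (1/6)[(4) + (-1 - 2*exp(I*pi/3) - exp(2*I*pi/3)) + (1 + exp(-2*I*pi/3) + 2*exp(2*I*pi/3)) + (0) + (1 + 2*exp(-2*I*pi/3) + exp(2*I*pi/3)) + (-1 - exp(-2*I*pi/3) - 2*exp(-I*pi/3))] = 0/6 = 0
  <chi_rho, chi_4> = (1/6)[1*(4)*conj(1) + 1*(1 + exp(2*I*pi/3) + 2*exp(I*pi/3))*conj(exp(-2*I*pi/3)) + 1*(1 + exp(-2*I*pi/3) + 2*exp(2*I*pi/3))*conj(exp(2*I*pi/3)) + 1*(0)*conj(1) + 1*(1 + 2*exp(-2*I*pi/3) + exp(2*I*pi/3))*conj(exp(-2*I*pi/3)) + 1*(1 + 2*exp(-I*pi/3) + exp(-2*I*pi/3))*conj(exp(2*I*pi/3))]
      = (1/6)[(4) + (-3) + (1) + (0) + (1) + (-3)] = 0/6 = 0
  <chi_rho, chi_5> = (1/6)[1*(4)*conj(1) + 1*(1 + exp(2*I*pi/3) + 2*exp(I*pi/3))*conj(exp(-I*pi/3)) + 1*(1 + exp(-2*I*pi/3) + 2*exp(2*I*pi/3))*conj(exp(-2*I*pi/3)) + 1*(0)*conj(-1) + 1*(1 + 2*exp(-2*I*pi/3) + exp(2*I*pi/3))*conj(exp(2*I*pi/3)) + 1*(1 + 2*exp(-I*pi/3) + exp(-2*I*pi/3))*conj(exp(I*pi/3))]
      = (1/6)[(4) + (-1 + exp(I*pi/3) + 2*exp(2*I*pi/3)) + (1 + 2*exp(-2*I*pi/3) + exp(2*I*pi/3)) + (0) + (1 + exp(-2*I*pi/3) + 2*exp(2*I*pi/3)) + (-1 + 2*exp(-2*I*pi/3) + exp(-I*pi/3))] = 0/6 = 0
(Exp terms are combined using exp(i*s)*conj(exp(i*t)) = exp(i*(s-t)), and sums of them are collapsed using the identity that for every m > 1 the m distinct m-th roots of unity sum to 0, e.g. 1 + exp(2*I*pi/3) + exp(-2*I*pi/3) = 0.)
Dimension check: dim(rho) = sum (mult * dim) = 1*1 + 2*1 + 1*1 + 0*1 + 0*1 + 0*1 = 4 = chi_rho(e) = 4.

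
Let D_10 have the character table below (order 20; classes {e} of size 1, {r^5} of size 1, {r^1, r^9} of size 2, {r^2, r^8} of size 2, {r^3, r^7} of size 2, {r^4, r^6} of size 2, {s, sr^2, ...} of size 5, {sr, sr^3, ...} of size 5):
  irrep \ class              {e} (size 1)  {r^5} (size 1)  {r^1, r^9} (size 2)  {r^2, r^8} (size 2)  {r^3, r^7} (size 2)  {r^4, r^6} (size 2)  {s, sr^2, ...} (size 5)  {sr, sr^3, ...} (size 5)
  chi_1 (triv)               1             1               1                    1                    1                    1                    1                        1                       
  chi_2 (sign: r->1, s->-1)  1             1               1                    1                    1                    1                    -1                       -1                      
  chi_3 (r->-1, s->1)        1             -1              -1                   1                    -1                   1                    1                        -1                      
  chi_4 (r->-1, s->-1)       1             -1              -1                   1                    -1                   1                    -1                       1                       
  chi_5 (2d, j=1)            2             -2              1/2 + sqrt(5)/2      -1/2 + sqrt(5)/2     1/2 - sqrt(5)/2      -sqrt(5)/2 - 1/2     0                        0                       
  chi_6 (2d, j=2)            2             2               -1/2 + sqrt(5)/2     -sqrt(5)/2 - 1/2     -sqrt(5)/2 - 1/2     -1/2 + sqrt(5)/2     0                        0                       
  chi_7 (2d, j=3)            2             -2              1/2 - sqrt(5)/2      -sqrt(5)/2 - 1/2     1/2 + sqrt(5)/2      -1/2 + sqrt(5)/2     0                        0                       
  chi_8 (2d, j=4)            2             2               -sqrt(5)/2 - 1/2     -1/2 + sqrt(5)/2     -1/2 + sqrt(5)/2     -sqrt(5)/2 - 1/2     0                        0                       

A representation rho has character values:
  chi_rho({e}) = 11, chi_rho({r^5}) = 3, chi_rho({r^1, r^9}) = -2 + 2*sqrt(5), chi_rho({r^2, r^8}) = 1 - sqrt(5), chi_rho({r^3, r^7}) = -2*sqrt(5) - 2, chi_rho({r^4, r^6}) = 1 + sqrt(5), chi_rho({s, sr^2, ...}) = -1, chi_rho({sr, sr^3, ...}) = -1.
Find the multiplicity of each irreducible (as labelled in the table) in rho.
Multiplicities: chi_1: 0, chi_2: 1, chi_3: 1, chi_4: 1, chi_5: 1, chi_6: 3, chi_7: 0, chi_8: 0.

Reasoning: Use <chi_rho, chi> = (1/|G|) sum_C |C| * chi_rho(C) * conj(chi(C)) with |G| = 20 for each irreducible chi in the table:
  <chi_rho, chi_1> = (1/20)[1*(11)*conj(1) + 1*(3)*conj(1) + 2*(-2 + 2*sqrt(5))*conj(1) + 2*(1 - sqrt(5))*conj(1) + 2*(-2*sqrt(5) - 2)*conj(1) + 2*(1 + sqrt(5))*conj(1) + 5*(-1)*conj(1) + 5*(-1)*conj(1)]
      = (1/20)[(11) + (3) + (-4 + 4*sqrt(5)) + (2 - 2*sqrt(5)) + (-4*sqrt(5) - 4) + (2 + 2*sqrt(5)) + (-5) + (-5)] = 0/20 = 0
  <chi_rho, chi_2> = (1/20)[1*(11)*conj(1) + 1*(3)*conj(1) + 2*(-2 + 2*sqrt(5))*conj(1) + 2*(1 - sqrt(5))*conj(1) + 2*(-2*sqrt(5) - 2)*conj(1) + 2*(1 + sqrt(5))*conj(1) + 5*(-1)*conj(-1) + 5*(-1)*conj(-1)]
      = (1/20)[(11) + (3) + (-4 + 4*sqrt(5)) + (2 - 2*sqrt(5)) + (-4*sqrt(5) - 4) + (2 + 2*sqrt(5)) + (5) + (5)] = 20/20 = 1
  <chi_rho, chi_3> = (1/20)[1*(11)*conj(1) + 1*(3)*conj(-1) + 2*(-2 + 2*sqrt(5))*conj(-1) + 2*(1 - sqrt(5))*conj(1) + 2*(-2*sqrt(5) - 2)*conj(-1) + 2*(1 + sqrt(5))*conj(1) + 5*(-1)*conj(1) + 5*(-1)*conj(-1)]
      = (1/20)[(11) + (-3) + (4 - 4*sqrt(5)) + (2 - 2*sqrt(5)) + (4 + 4*sqrt(5)) + (2 + 2*sqrt(5)) + (-5) + (5)] = 20/20 = 1
  <chi_rho, chi_4> = (1/20)[1*(11)*conj(1) + 1*(3)*conj(-1) + 2*(-2 + 2*sqrt(5))*conj(-1) + 2*(1 - sqrt(5))*conj(1) + 2*(-2*sqrt(5) - 2)*conj(-1) + 2*(1 + sqrt(5))*conj(1) + 5*(-1)*conj(-1) + 5*(-1)*conj(1)]
      = (1/20)[(11) + (-3) + (4 - 4*sqrt(5)) + (2 - 2*sqrt(5)) + (4 + 4*sqrt(5)) + (2 + 2*sqrt(5)) + (5) + (-5)] = 20/20 = 1
  <chi_rho, chi_5> = (1/20)[1*(11)*conj(2) + 1*(3)*conj(-2) + 2*(-2 + 2*sqrt(5))*conj(1/2 + sqrt(5)/2) + 2*(1 - sqrt(5))*conj(-1/2 + sqrt(5)/2) + 2*(-2*sqrt(5) - 2)*conj(1/2 - sqrt(5)/2) + 2*(1 + sqrt(5))*conj(-sqrt(5)/2 - 1/2) + 5*(-1)*conj(0) + 5*(-1)*conj(0)]
      = (1/20)[(22) + (-6) + (8) + (-6 + 2*sqrt(5)) + (8) + (-6 - 2*sqrt(5)) + (0) + (0)] = 20/20 = 1
  <chi_rho, chi_6> = (1/20)[1*(11)*conj(2) + 1*(3)*conj(2) + 2*(-2 + 2*sqrt(5))*conj(-1/2 + sqrt(5)/2) + 2*(1 - sqrt(5))*conj(-sqrt(5)/2 - 1/2) + 2*(-2*sqrt(5) - 2)*conj(-sqrt(5)/2 - 1/2) + 2*(1 + sqrt(5))*conj(-1/2 + sqrt(5)/2) + 5*(-1)*conj(0) + 5*(-1)*conj(0)]
      = (1/20)[(22) + (6) + (12 - 4*sqrt(5)) + (4) + (4*sqrt(5) + 12) + (4) + (0) + (0)] = 60/20 = 3
  <chi_rho, chi_7> = (1/20)[1*(11)*conj(2) + 1*(3)*conj(-2) + 2*(-2 + 2*sqrt(5))*conj(1/2 - sqrt(5)/2) + 2*(1 - sqrt(5))*conj(-sqrt(5)/2 - 1/2) + 2*(-2*sqrt(5) - 2)*conj(1/2 + sqrt(5)/2) + 2*(1 + sqrt(5))*conj(-1/2 + sqrt(5)/2) + 5*(-1)*conj(0) + 5*(-1)*conj(0)]
      = (1/20)[(22) + (-6) + (-12 + 4*sqrt(5)) + (4) + (-12 - 4*sqrt(5)) + (4) + (0) + (0)] = 0/20 = 0
  <chi_rho, chi_8> = (1/20)[1*(11)*conj(2) + 1*(3)*conj(2) + 2*(-2 + 2*sqrt(5))*conj(-sqrt(5)/2 - 1/2) + 2*(1 - sqrt(5))*conj(-1/2 + sqrt(5)/2) + 2*(-2*sqrt(5) - 2)*conj(-1/2 + sqrt(5)/2) + 2*(1 + sqrt(5))*conj(-sqrt(5)/2 - 1/2) + 5*(-1)*conj(0) + 5*(-1)*conj(0)]
      = (1/20)[(22) + (6) + (-8) + (-6 + 2*sqrt(5)) + (-8) + (-6 - 2*sqrt(5)) + (0) + (0)] = 0/20 = 0
Dimension check: dim(rho) = sum (mult * dim) = 0*1 + 1*1 + 1*1 + 1*1 + 1*2 + 3*2 + 0*2 + 0*2 = 11 = chi_rho(e) = 11.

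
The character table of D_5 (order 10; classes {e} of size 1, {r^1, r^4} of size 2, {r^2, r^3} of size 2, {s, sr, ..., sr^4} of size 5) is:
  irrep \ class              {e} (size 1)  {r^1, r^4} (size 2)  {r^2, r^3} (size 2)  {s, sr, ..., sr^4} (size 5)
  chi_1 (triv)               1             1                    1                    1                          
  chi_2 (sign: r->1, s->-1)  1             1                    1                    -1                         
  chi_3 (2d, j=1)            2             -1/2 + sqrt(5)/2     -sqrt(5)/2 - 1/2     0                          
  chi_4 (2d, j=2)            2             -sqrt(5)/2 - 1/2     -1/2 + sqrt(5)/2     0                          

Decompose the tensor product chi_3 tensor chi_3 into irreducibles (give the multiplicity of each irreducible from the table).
chi_3 tensor chi_3 = chi_1 + chi_2 + chi_4 (all other irreducibles have multiplicity 0).

The character of a tensor product is the pointwise product (chi_3 * chi_3)(C) = chi_3(C) * chi_3(C):
  {e}: (2)*(2), {r^1, r^4}: (-1/2 + sqrt(5)/2)*(-1/2 + sqrt(5)/2), {r^2, r^3}: (-sqrt(5)/2 - 1/2)*(-sqrt(5)/2 - 1/2), {s, sr, ..., sr^4}: (0)*(0)
so (chi_3 * chi_3) takes values
  {e} -> 4, {r^1, r^4} -> 3/2 - sqrt(5)/2, {r^2, r^3} -> sqrt(5)/2 + 3/2, {s, sr, ..., sr^4} -> 0.
Now take the inner product of this character with each irreducible chi from the table, <chi_3*chi_3, chi> = (1/10) sum_C |C| (chi_3*chi_3)(C) conj(chi(C)):
  <chi_3*chi_3, chi_1> = (1/10)[1*(4)*conj(1) + 2*(3/2 - sqrt(5)/2)*conj(1) + 2*(sqrt(5)/2 + 3/2)*conj(1) + 5*(0)*conj(1)]
      = (1/10)[(4) + (3 - sqrt(5)) + (sqrt(5) + 3) + (0)] = 10/10 = 1
  <chi_3*chi_3, chi_2> = (1/10)[1*(4)*conj(1) + 2*(3/2 - sqrt(5)/2)*conj(1) + 2*(sqrt(5)/2 + 3/2)*conj(1) + 5*(0)*conj(-1)]
      = (1/10)[(4) + (3 - sqrt(5)) + (sqrt(5) + 3) + (0)] = 10/10 = 1
  <chi_3*chi_3, chi_3> = (1/10)[1*(4)*conj(2) + 2*(3/2 - sqrt(5)/2)*conj(-1/2 + sqrt(5)/2) + 2*(sqrt(5)/2 + 3/2)*conj(-sqrt(5)/2 - 1/2) + 5*(0)*conj(0)]
      = (1/10)[(8) + (-4 + 2*sqrt(5)) + (-2*sqrt(5) - 4) + (0)] = 0/10 = 0
  <chi_3*chi_3, chi_4> = (1/10)[1*(4)*conj(2) + 2*(3/2 - sqrt(5)/2)*conj(-sqrt(5)/2 - 1/2) + 2*(sqrt(5)/2 + 3/2)*conj(-1/2 + sqrt(5)/2) + 5*(0)*conj(0)]
      = (1/10)[(8) + (1 - sqrt(5)) + (1 + sqrt(5)) + (0)] = 10/10 = 1
Hence the multiplicities are chi_1: 1, chi_2: 1, chi_4: 1. Dimension check: dim(chi_3)*dim(chi_3) = 2*2 = 4 and sum (mult * dim) = 1*1 + 1*1 + 1*2 = 4.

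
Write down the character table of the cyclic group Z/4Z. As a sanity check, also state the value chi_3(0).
Character table of Z/4Z (irreps indexed chi_0,...,chi_3 with chi_k(m) = zeta_4^(k*m), zeta_4 = exp(2*pi*i/4)):
  irrep \ class  {0} (size 1)  {1} (size 1)  {2} (size 1)  {3} (size 1)
  chi_0          1             1             1             1           
  chi_1          1             I             -1            -I          
  chi_2          1             -1            1             -1          
  chi_3          1             -I            -1            I           

Spot check: chi_3(0) = zeta_4^(3*0) = zeta_4^0 = 1.

Solution. Z/4Z is abelian, so all 4 irreducible complex representations are 1-dimensional. They are given by chi_k(m) = zeta_4^(k*m) for k = 0,...,3. Row orthogonality: sum_m chi_k(m) conj(chi_l(m)) = 4 * [k = l].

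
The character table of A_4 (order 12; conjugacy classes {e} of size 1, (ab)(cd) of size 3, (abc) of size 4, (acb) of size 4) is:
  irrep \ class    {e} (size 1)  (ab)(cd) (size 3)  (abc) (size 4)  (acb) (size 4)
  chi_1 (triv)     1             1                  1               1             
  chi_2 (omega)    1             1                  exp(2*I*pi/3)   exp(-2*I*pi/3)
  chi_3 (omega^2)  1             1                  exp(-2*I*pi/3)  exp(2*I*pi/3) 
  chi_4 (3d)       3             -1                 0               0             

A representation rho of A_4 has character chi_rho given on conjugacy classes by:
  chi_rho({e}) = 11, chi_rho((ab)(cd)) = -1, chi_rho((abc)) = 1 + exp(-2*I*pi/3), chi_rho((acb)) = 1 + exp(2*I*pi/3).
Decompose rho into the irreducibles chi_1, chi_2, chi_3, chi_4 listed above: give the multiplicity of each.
Multiplicities: chi_1: 1, chi_2: 0, chi_3: 1, chi_4: 3.

Details: Use <chi_rho, chi> = (1/|G|) sum_C |C| * chi_rho(C) * conj(chi(C)) with |G| = 12 for each irreducible chi in the table:
  <chi_rho, chi_1> = (1/12)[1*(11)*conj(1) + 3*(-1)*conj(1) + 4*(1 + exp(-2*I*pi/3))*conj(1) + 4*(1 + exp(2*I*pi/3))*conj(1)]
      = (1/12)[(11) + (-3) + (4 + 4*exp(-2*I*pi/3)) + (4 + 4*exp(2*I*pi/3))] = 12/12 = 1
  <chi_rho, chi_2> = (1/12)[1*(11)*conj(1) + 3*(-1)*conj(1) + 4*(1 + exp(-2*I*pi/3))*conj(exp(2*I*pi/3)) + 4*(1 + exp(2*I*pi/3))*conj(exp(-2*I*pi/3))]
      = (1/12)[(11) + (-3) + (-4) + (-4)] = 0/12 = 0
  <chi_rho, chi_3> = (1/12)[1*(11)*conj(1) + 3*(-1)*conj(1) + 4*(1 + exp(-2*I*pi/3))*conj(exp(-2*I*pi/3)) + 4*(1 + exp(2*I*pi/3))*conj(exp(2*I*pi/3))]
      = (1/12)[(11) + (-3) + (4 + 4*exp(2*I*pi/3)) + (4 + 4*exp(-2*I*pi/3))] = 12/12 = 1
  <chi_rho, chi_4> = (1/12)[1*(11)*conj(3) + 3*(-1)*conj(-1) + 4*(1 + exp(-2*I*pi/3))*conj(0) + 4*(1 + exp(2*I*pi/3))*conj(0)]
      = (1/12)[(33) + (3) + (0) + (0)] = 36/12 = 3
(Exp terms are combined using exp(i*s)*conj(exp(i*t)) = exp(i*(s-t)), and sums of them are collapsed using the identity that for every m > 1 the m distinct m-th roots of unity sum to 0, e.g. 1 + exp(2*I*pi/3) + exp(-2*I*pi/3) = 0.)
Dimension check: dim(rho) = sum (mult * dim) = 1*1 + 0*1 + 1*1 + 3*3 = 11 = chi_rho(e) = 11.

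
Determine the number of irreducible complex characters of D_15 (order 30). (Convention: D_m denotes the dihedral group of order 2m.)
9

Explanation: The number of irreducible complex representations of a finite group equals its number of conjugacy classes. D_15 has 9 conjugacy classes ((n+3)/2 for n odd), so D_15 (order 30) has exactly 9 irreducible complex representations.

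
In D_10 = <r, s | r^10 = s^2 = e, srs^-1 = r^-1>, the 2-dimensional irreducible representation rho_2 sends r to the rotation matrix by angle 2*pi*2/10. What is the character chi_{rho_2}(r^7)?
chi_{rho_2}(r^7) = 2*cos(2*pi*2*7/10) = -sqrt(5)/2 - 1/2

Solution. rho_2(r^7) is rotation by angle 2*pi*2*7/10, whose trace is 2*cos(2*pi*2*7/10) = -sqrt(5)/2 - 1/2.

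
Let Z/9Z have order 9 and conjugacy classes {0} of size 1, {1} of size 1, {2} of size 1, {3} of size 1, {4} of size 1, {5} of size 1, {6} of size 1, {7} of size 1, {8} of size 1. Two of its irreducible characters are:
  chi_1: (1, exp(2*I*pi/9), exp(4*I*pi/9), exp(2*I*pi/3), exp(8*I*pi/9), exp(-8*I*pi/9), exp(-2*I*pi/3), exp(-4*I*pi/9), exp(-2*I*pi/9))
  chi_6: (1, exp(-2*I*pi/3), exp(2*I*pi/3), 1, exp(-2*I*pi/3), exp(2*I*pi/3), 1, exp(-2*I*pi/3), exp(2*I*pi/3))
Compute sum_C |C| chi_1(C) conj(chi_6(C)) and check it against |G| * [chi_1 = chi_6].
Sum = 0; so <chi_1, chi_6> = 0 (distinct irreducibles are orthogonal).

Argument: Compute term by term over conjugacy classes (|C| * chi_1(C) * conj(chi_6(C))):
  1*(1)*conj(1) + 1*(exp(2*I*pi/9))*conj(exp(-2*I*pi/3)) + 1*(exp(4*I*pi/9))*conj(exp(2*I*pi/3)) + 1*(exp(2*I*pi/3))*conj(1) + 1*(exp(8*I*pi/9))*conj(exp(-2*I*pi/3)) + 1*(exp(-8*I*pi/9))*conj(exp(2*I*pi/3)) + 1*(exp(-2*I*pi/3))*conj(1) + 1*(exp(-4*I*pi/9))*conj(exp(-2*I*pi/3)) + 1*(exp(-2*I*pi/9))*conj(exp(2*I*pi/3))
  = (1) + (exp(8*I*pi/9)) + (exp(-2*I*pi/9)) + (exp(2*I*pi/3)) + (exp(-4*I*pi/9)) + (exp(4*I*pi/9)) + (exp(-2*I*pi/3)) + (exp(2*I*pi/9)) + (exp(-8*I*pi/9))
  = 0.
(Exp terms are combined using exp(i*s)*conj(exp(i*t)) = exp(i*(s-t)), and sums of them are collapsed using the identity that for every m > 1 the m distinct m-th roots of unity sum to 0, e.g. 1 + exp(2*I*pi/3) + exp(-2*I*pi/3) = 0.)
Dividing by |G| = 9 gives 0/9 = 0, matching the row-orthogonality relation <chi_1, chi_6> = [chi_1 = chi_6].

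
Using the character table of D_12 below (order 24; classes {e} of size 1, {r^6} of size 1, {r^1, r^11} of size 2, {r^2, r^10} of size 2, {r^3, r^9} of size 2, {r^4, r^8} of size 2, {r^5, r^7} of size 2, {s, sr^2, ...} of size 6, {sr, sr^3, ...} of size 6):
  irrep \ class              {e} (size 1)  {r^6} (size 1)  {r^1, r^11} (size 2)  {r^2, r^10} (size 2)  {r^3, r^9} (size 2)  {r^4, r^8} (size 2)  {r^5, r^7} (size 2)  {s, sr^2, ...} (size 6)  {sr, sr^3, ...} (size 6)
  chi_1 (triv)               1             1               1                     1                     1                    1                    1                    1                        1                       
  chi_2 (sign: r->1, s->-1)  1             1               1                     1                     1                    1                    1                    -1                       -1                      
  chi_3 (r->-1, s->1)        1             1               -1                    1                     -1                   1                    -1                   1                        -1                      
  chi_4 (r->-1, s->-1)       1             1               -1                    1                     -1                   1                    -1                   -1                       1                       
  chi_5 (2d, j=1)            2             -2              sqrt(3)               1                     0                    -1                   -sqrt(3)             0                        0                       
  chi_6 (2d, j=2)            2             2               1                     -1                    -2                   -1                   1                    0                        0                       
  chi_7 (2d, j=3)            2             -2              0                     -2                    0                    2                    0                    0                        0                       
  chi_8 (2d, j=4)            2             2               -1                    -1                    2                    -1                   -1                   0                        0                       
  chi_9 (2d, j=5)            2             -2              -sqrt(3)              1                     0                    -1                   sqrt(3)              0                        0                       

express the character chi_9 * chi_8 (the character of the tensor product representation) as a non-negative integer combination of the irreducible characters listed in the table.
chi_9 tensor chi_8 = chi_5 + chi_7 (all other irreducibles have multiplicity 0).

Argument: The character of a tensor product is the pointwise product (chi_9 * chi_8)(C) = chi_9(C) * chi_8(C):
  {e}: (2)*(2), {r^6}: (-2)*(2), {r^1, r^11}: (-sqrt(3))*(-1), {r^2, r^10}: (1)*(-1), {r^3, r^9}: (0)*(2), {r^4, r^8}: (-1)*(-1), {r^5, r^7}: (sqrt(3))*(-1), {s, sr^2, ...}: (0)*(0), {sr, sr^3, ...}: (0)*(0)
so (chi_9 * chi_8) takes values
  {e} -> 4, {r^6} -> -4, {r^1, r^11} -> sqrt(3), {r^2, r^10} -> -1, {r^3, r^9} -> 0, {r^4, r^8} -> 1, {r^5, r^7} -> -sqrt(3), {s, sr^2, ...} -> 0, {sr, sr^3, ...} -> 0.
Now take the inner product of this character with each irreducible chi from the table, <chi_9*chi_8, chi> = (1/24) sum_C |C| (chi_9*chi_8)(C) conj(chi(C)):
  <chi_9*chi_8, chi_1> = (1/24)[1*(4)*conj(1) + 1*(-4)*conj(1) + 2*(sqrt(3))*conj(1) + 2*(-1)*conj(1) + 2*(0)*conj(1) + 2*(1)*conj(1) + 2*(-sqrt(3))*conj(1) + 6*(0)*conj(1) + 6*(0)*conj(1)]
      = (1/24)[(4) + (-4) + (2*sqrt(3)) + (-2) + (0) + (2) + (-2*sqrt(3)) + (0) + (0)] = 0/24 = 0
  <chi_9*chi_8, chi_2> = (1/24)[1*(4)*conj(1) + 1*(-4)*conj(1) + 2*(sqrt(3))*conj(1) + 2*(-1)*conj(1) + 2*(0)*conj(1) + 2*(1)*conj(1) + 2*(-sqrt(3))*conj(1) + 6*(0)*conj(-1) + 6*(0)*conj(-1)]
      = (1/24)[(4) + (-4) + (2*sqrt(3)) + (-2) + (0) + (2) + (-2*sqrt(3)) + (0) + (0)] = 0/24 = 0
  <chi_9*chi_8, chi_3> = (1/24)[1*(4)*conj(1) + 1*(-4)*conj(1) + 2*(sqrt(3))*conj(-1) + 2*(-1)*conj(1) + 2*(0)*conj(-1) + 2*(1)*conj(1) + 2*(-sqrt(3))*conj(-1) + 6*(0)*conj(1) + 6*(0)*conj(-1)]
      = (1/24)[(4) + (-4) + (-2*sqrt(3)) + (-2) + (0) + (2) + (2*sqrt(3)) + (0) + (0)] = 0/24 = 0
  <chi_9*chi_8, chi_4> = (1/24)[1*(4)*conj(1) + 1*(-4)*conj(1) + 2*(sqrt(3))*conj(-1) + 2*(-1)*conj(1) + 2*(0)*conj(-1) + 2*(1)*conj(1) + 2*(-sqrt(3))*conj(-1) + 6*(0)*conj(-1) + 6*(0)*conj(1)]
      = (1/24)[(4) + (-4) + (-2*sqrt(3)) + (-2) + (0) + (2) + (2*sqrt(3)) + (0) + (0)] = 0/24 = 0
  <chi_9*chi_8, chi_5> = (1/24)[1*(4)*conj(2) + 1*(-4)*conj(-2) + 2*(sqrt(3))*conj(sqrt(3)) + 2*(-1)*conj(1) + 2*(0)*conj(0) + 2*(1)*conj(-1) + 2*(-sqrt(3))*conj(-sqrt(3)) + 6*(0)*conj(0) + 6*(0)*conj(0)]
      = (1/24)[(8) + (8) + (6) + (-2) + (0) + (-2) + (6) + (0) + (0)] = 24/24 = 1
  <chi_9*chi_8, chi_6> = (1/24)[1*(4)*conj(2) + 1*(-4)*conj(2) + 2*(sqrt(3))*conj(1) + 2*(-1)*conj(-1) + 2*(0)*conj(-2) + 2*(1)*conj(-1) + 2*(-sqrt(3))*conj(1) + 6*(0)*conj(0) + 6*(0)*conj(0)]
      = (1/24)[(8) + (-8) + (2*sqrt(3)) + (2) + (0) + (-2) + (-2*sqrt(3)) + (0) + (0)] = 0/24 = 0
  <chi_9*chi_8, chi_7> = (1/24)[1*(4)*conj(2) + 1*(-4)*conj(-2) + 2*(sqrt(3))*conj(0) + 2*(-1)*conj(-2) + 2*(0)*conj(0) + 2*(1)*conj(2) + 2*(-sqrt(3))*conj(0) + 6*(0)*conj(0) + 6*(0)*conj(0)]
      = (1/24)[(8) + (8) + (0) + (4) + (0) + (4) + (0) + (0) + (0)] = 24/24 = 1
  <chi_9*chi_8, chi_8> = (1/24)[1*(4)*conj(2) + 1*(-4)*conj(2) + 2*(sqrt(3))*conj(-1) + 2*(-1)*conj(-1) + 2*(0)*conj(2) + 2*(1)*conj(-1) + 2*(-sqrt(3))*conj(-1) + 6*(0)*conj(0) + 6*(0)*conj(0)]
      = (1/24)[(8) + (-8) + (-2*sqrt(3)) + (2) + (0) + (-2) + (2*sqrt(3)) + (0) + (0)] = 0/24 = 0
  <chi_9*chi_8, chi_9> = (1/24)[1*(4)*conj(2) + 1*(-4)*conj(-2) + 2*(sqrt(3))*conj(-sqrt(3)) + 2*(-1)*conj(1) + 2*(0)*conj(0) + 2*(1)*conj(-1) + 2*(-sqrt(3))*conj(sqrt(3)) + 6*(0)*conj(0) + 6*(0)*conj(0)]
      = (1/24)[(8) + (8) + (-6) + (-2) + (0) + (-2) + (-6) + (0) + (0)] = 0/24 = 0
Hence the multiplicities are chi_5: 1, chi_7: 1. Dimension check: dim(chi_9)*dim(chi_8) = 2*2 = 4 and sum (mult * dim) = 1*2 + 1*2 = 4.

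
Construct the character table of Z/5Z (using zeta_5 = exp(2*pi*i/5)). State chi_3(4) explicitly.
Character table of Z/5Z (irreps indexed chi_0,...,chi_4 with chi_k(m) = zeta_5^(k*m), zeta_5 = exp(2*pi*i/5)):
  irrep \ class  {0} (size 1)  {1} (size 1)    {2} (size 1)    {3} (size 1)    {4} (size 1)  
  chi_0          1             1               1               1               1             
  chi_1          1             exp(2*I*pi/5)   exp(4*I*pi/5)   exp(-4*I*pi/5)  exp(-2*I*pi/5)
  chi_2          1             exp(4*I*pi/5)   exp(-2*I*pi/5)  exp(2*I*pi/5)   exp(-4*I*pi/5)
  chi_3          1             exp(-4*I*pi/5)  exp(2*I*pi/5)   exp(-2*I*pi/5)  exp(4*I*pi/5) 
  chi_4          1             exp(-2*I*pi/5)  exp(-4*I*pi/5)  exp(4*I*pi/5)   exp(2*I*pi/5) 

Spot check: chi_3(4) = zeta_5^(3*4) = zeta_5^12 = exp(4*I*pi/5).

Details: Z/5Z is abelian, so all 5 irreducible complex representations are 1-dimensional. They are given by chi_k(m) = zeta_5^(k*m) for k = 0,...,4. Row orthogonality: sum_m chi_k(m) conj(chi_l(m)) = 5 * [k = l].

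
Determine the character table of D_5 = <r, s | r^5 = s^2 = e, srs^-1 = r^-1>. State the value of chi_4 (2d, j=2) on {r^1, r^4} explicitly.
Conjugacy classes: {e} of size 1, {r^1, r^4} of size 2, {r^2, r^3} of size 2, {s, sr, ..., sr^4} of size 5.
Character table:
  irrep \ class              {e} (size 1)  {r^1, r^4} (size 2)  {r^2, r^3} (size 2)  {s, sr, ..., sr^4} (size 5)
  chi_1 (triv)               1             1                    1                    1                          
  chi_2 (sign: r->1, s->-1)  1             1                    1                    -1                         
  chi_3 (2d, j=1)            2             -1/2 + sqrt(5)/2     -sqrt(5)/2 - 1/2     0                          
  chi_4 (2d, j=2)            2             -sqrt(5)/2 - 1/2     -1/2 + sqrt(5)/2     0                          

Spot check: chi_4 (2d, j=2) on {r^1, r^4} = -sqrt(5)/2 - 1/2.

Derivation: D_5 has order 2*5 = 10 with 4 conjugacy classes, hence 4 irreducibles. Sum of squared dims 1 + 1 + 4 + 4 = 10 = |G|. Linear characters come from the abelianisation; the 2-dimensional irreps have character r^k -> 2*cos(2*pi*j*k/5), reflections -> 0.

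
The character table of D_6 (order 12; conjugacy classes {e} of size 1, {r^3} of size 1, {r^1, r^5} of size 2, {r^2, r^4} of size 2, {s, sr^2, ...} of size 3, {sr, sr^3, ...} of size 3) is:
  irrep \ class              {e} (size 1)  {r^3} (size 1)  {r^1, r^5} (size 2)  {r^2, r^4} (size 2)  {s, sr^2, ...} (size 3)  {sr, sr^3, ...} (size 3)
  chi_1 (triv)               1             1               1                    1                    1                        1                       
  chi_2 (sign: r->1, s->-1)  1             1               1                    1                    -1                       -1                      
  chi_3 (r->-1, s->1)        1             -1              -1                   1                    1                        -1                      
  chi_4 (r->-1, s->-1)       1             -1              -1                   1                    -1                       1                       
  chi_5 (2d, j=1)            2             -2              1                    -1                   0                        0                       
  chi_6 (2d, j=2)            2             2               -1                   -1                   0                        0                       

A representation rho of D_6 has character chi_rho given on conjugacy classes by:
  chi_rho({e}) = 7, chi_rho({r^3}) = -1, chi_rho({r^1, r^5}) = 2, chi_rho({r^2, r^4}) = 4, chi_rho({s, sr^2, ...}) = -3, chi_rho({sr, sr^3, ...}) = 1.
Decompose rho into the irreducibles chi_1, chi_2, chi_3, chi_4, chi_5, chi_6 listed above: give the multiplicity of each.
Multiplicities: chi_1: 1, chi_2: 2, chi_3: 0, chi_4: 2, chi_5: 1, chi_6: 0.

Derivation: Use <chi_rho, chi> = (1/|G|) sum_C |C| * chi_rho(C) * conj(chi(C)) with |G| = 12 for each irreducible chi in the table:
  <chi_rho, chi_1> = (1/12)[1*(7)*conj(1) + 1*(-1)*conj(1) + 2*(2)*conj(1) + 2*(4)*conj(1) + 3*(-3)*conj(1) + 3*(1)*conj(1)]
      = (1/12)[(7) + (-1) + (4) + (8) + (-9) + (3)] = 12/12 = 1
  <chi_rho, chi_2> = (1/12)[1*(7)*conj(1) + 1*(-1)*conj(1) + 2*(2)*conj(1) + 2*(4)*conj(1) + 3*(-3)*conj(-1) + 3*(1)*conj(-1)]
      = (1/12)[(7) + (-1) + (4) + (8) + (9) + (-3)] = 24/12 = 2
  <chi_rho, chi_3> = (1/12)[1*(7)*conj(1) + 1*(-1)*conj(-1) + 2*(2)*conj(-1) + 2*(4)*conj(1) + 3*(-3)*conj(1) + 3*(1)*conj(-1)]
      = (1/12)[(7) + (1) + (-4) + (8) + (-9) + (-3)] = 0/12 = 0
  <chi_rho, chi_4> = (1/12)[1*(7)*conj(1) + 1*(-1)*conj(-1) + 2*(2)*conj(-1) + 2*(4)*conj(1) + 3*(-3)*conj(-1) + 3*(1)*conj(1)]
      = (1/12)[(7) + (1) + (-4) + (8) + (9) + (3)] = 24/12 = 2
  <chi_rho, chi_5> = (1/12)[1*(7)*conj(2) + 1*(-1)*conj(-2) + 2*(2)*conj(1) + 2*(4)*conj(-1) + 3*(-3)*conj(0) + 3*(1)*conj(0)]
      = (1/12)[(14) + (2) + (4) + (-8) + (0) + (0)] = 12/12 = 1
  <chi_rho, chi_6> = (1/12)[1*(7)*conj(2) + 1*(-1)*conj(2) + 2*(2)*conj(-1) + 2*(4)*conj(-1) + 3*(-3)*conj(0) + 3*(1)*conj(0)]
      = (1/12)[(14) + (-2) + (-4) + (-8) + (0) + (0)] = 0/12 = 0
Dimension check: dim(rho) = sum (mult * dim) = 1*1 + 2*1 + 0*1 + 2*1 + 1*2 + 0*2 = 7 = chi_rho(e) = 7.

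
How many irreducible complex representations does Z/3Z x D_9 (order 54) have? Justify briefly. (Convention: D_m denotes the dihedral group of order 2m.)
18

Justification: The number of irreducible complex representations of a finite group equals its number of conjugacy classes. For a direct product, #classes(G x H) = #classes(G) * #classes(H). Z/3Z has 3 classes (abelian), D_9 has 6 classes, so 3 * 6 = 18, so Z/3Z x D_9 (order 54) has exactly 18 irreducible complex representations.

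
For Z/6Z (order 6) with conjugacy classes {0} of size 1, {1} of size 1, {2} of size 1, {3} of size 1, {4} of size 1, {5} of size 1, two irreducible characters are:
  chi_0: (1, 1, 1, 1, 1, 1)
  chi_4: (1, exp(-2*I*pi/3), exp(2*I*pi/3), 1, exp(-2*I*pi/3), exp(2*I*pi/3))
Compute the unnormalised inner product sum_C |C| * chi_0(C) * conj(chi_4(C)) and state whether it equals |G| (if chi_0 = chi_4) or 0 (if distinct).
Sum = 0; so <chi_0, chi_4> = 0 (distinct irreducibles are orthogonal).

Justification: Compute term by term over conjugacy classes (|C| * chi_0(C) * conj(chi_4(C))):
  1*(1)*conj(1) + 1*(1)*conj(exp(-2*I*pi/3)) + 1*(1)*conj(exp(2*I*pi/3)) + 1*(1)*conj(1) + 1*(1)*conj(exp(-2*I*pi/3)) + 1*(1)*conj(exp(2*I*pi/3))
  = (1) + (exp(2*I*pi/3)) + (exp(-2*I*pi/3)) + (1) + (exp(2*I*pi/3)) + (exp(-2*I*pi/3))
  = 0.
(Exp terms are combined using exp(i*s)*conj(exp(i*t)) = exp(i*(s-t)), and sums of them are collapsed using the identity that for every m > 1 the m distinct m-th roots of unity sum to 0, e.g. 1 + exp(2*I*pi/3) + exp(-2*I*pi/3) = 0.)
Dividing by |G| = 6 gives 0/6 = 0, matching the row-orthogonality relation <chi_0, chi_4> = [chi_0 = chi_4].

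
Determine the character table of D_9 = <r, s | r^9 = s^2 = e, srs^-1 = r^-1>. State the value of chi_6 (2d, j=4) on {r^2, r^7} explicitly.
Conjugacy classes: {e} of size 1, {r^1, r^8} of size 2, {r^2, r^7} of size 2, {r^3, r^6} of size 2, {r^4, r^5} of size 2, {s, sr, ..., sr^8} of size 9.
Character table:
  irrep \ class              {e} (size 1)  {r^1, r^8} (size 2)  {r^2, r^7} (size 2)  {r^3, r^6} (size 2)  {r^4, r^5} (size 2)  {s, sr, ..., sr^8} (size 9)
  chi_1 (triv)               1             1                    1                    1                    1                    1                          
  chi_2 (sign: r->1, s->-1)  1             1                    1                    1                    1                    -1                         
  chi_3 (2d, j=1)            2             2*cos(2*pi/9)        2*cos(4*pi/9)        -1                   -2*cos(pi/9)         0                          
  chi_4 (2d, j=2)            2             2*cos(4*pi/9)        -2*cos(pi/9)         -1                   2*cos(2*pi/9)        0                          
  chi_5 (2d, j=3)            2             -1                   -1                   2                    -1                   0                          
  chi_6 (2d, j=4)            2             -2*cos(pi/9)         2*cos(2*pi/9)        -1                   2*cos(4*pi/9)        0                          

Spot check: chi_6 (2d, j=4) on {r^2, r^7} = 2*cos(2*pi/9).

D_9 has order 2*9 = 18 with 6 conjugacy classes, hence 6 irreducibles. Sum of squared dims 1 + 1 + 4 + 4 + 4 + 4 = 18 = |G|. Linear characters come from the abelianisation; the 2-dimensional irreps have character r^k -> 2*cos(2*pi*j*k/9), reflections -> 0.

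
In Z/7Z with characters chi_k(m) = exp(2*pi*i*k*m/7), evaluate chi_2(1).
chi_2(1) = zeta_7^2 = exp(4*I*pi/7)

Proof sketch: chi_2(1) = zeta_7^(2*1) = zeta_7^2. Since zeta_7^7 = 1, this equals zeta_7^2 = exp(2*pi*i*2/7) = exp(4*I*pi/7).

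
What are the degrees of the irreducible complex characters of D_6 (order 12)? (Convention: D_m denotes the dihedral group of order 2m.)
Dimensions: 1, 1, 1, 1, 2, 2

Argument: There are 6 irreducibles (= number of conjugacy classes). Their dimensions d_i satisfy sum d_i^2 = |G| = 12: 1 + 1 + 1 + 1 + 4 + 4 = 12.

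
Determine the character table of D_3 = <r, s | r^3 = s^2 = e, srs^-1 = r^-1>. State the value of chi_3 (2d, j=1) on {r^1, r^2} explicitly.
Conjugacy classes: {e} of size 1, {r^1, r^2} of size 2, {s, sr, ..., sr^2} of size 3.
Character table:
  irrep \ class              {e} (size 1)  {r^1, r^2} (size 2)  {s, sr, ..., sr^2} (size 3)
  chi_1 (triv)               1             1                    1                          
  chi_2 (sign: r->1, s->-1)  1             1                    -1                         
  chi_3 (2d, j=1)            2             -1                   0                          

Spot check: chi_3 (2d, j=1) on {r^1, r^2} = -1.

Why: D_3 has order 2*3 = 6 with 3 conjugacy classes, hence 3 irreducibles. Sum of squared dims 1 + 1 + 4 = 6 = |G|. Linear characters come from the abelianisation; the 2-dimensional irreps have character r^k -> 2*cos(2*pi*j*k/3), reflections -> 0.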